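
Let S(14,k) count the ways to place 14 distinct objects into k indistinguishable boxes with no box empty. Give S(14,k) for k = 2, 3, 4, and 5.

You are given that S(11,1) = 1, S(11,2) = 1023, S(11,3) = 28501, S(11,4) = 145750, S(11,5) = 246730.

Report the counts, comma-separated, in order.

8191, 788970, 10391745, 40075035

@12  (12,1):1·1+0→1, (12,2):1023·2+1→2047, (12,3):28501·3+1023→86526, (12,4):145750·4+28501→611501, (12,5):246730·5+145750→1379400
@13  (13,1):1·1+0→1, (13,2):2047·2+1→4095, (13,3):86526·3+2047→261625, (13,4):611501·4+86526→2532530, (13,5):1379400·5+611501→7508501
@14  (14,2):4095·2+1→8191, (14,3):261625·3+4095→788970, (14,4):2532530·4+261625→10391745, (14,5):7508501·5+2532530→40075035
Read S(14,2) = 8191, S(14,3) = 788970, S(14,4) = 10391745, S(14,5) = 40075035.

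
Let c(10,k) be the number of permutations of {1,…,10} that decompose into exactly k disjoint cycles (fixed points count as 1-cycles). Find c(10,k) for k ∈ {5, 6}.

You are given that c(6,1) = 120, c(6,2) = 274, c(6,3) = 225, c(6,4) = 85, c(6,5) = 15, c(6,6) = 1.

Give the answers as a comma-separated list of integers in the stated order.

r7: T_7,2=6×274+120=1764; T_7,3=6×225+274=1624; T_7,4=6×85+225=735; T_7,5=6×15+85=175; T_7,6=6×1+15=21
r8: T_8,3=7×1624+1764=13132; T_8,4=7×735+1624=6769; T_8,5=7×175+735=1960; T_8,6=7×21+175=322
r9: T_9,4=8×6769+13132=67284; T_9,5=8×1960+6769=22449; T_9,6=8×322+1960=4536
r10: T_10,5=9×22449+67284=269325; T_10,6=9×4536+22449=63273
Read c(10,5) = 269325, c(10,6) = 63273.

269325, 63273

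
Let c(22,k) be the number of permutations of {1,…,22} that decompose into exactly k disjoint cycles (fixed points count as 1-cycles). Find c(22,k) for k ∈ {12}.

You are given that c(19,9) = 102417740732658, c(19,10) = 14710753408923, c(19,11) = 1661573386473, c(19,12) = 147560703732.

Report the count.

@20  (20,10):14710753408923·19+102417740732658→381922055502195, (20,11):1661573386473·19+14710753408923→46280647751910, (20,12):147560703732·19+1661573386473→4465226757381
@21  (21,11):46280647751910·20+381922055502195→1307535010540395, (21,12):4465226757381·20+46280647751910→135585182899530
@22  (22,12):135585182899530·21+1307535010540395→4154823851430525
Read c(22,12) = 4154823851430525.

4154823851430525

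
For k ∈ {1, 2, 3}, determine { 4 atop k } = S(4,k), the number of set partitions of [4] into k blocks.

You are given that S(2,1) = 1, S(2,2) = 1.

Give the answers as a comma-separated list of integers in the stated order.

1, 7, 6

row 3: T[3][1]=1·1+0=1  T[3][2]=2·1+1=3  T[3][3]=3·0+1=1
row 4: T[4][1]=1·1+0=1  T[4][2]=2·3+1=7  T[4][3]=3·1+3=6
Read S(4,1) = 1, S(4,2) = 7, S(4,3) = 6.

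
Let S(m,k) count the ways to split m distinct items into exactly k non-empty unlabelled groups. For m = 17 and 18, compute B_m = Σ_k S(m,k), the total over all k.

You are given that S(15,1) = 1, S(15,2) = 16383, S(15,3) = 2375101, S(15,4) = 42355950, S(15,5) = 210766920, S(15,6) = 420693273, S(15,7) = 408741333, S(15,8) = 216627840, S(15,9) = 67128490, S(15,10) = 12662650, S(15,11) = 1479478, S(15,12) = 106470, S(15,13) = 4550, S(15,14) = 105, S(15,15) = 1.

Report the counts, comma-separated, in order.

82864869804, 682076806159

row 16: T[16][1]=1·1+0=1  T[16][2]=2·16383+1=32767  T[16][3]=3·2375101+16383=7141686  T[16][4]=4·42355950+2375101=171798901  T[16][5]=5·210766920+42355950=1096190550  T[16][6]=6·420693273+210766920=2734926558  T[16][7]=7·408741333+420693273=3281882604  T[16][8]=8·216627840+408741333=2141764053  T[16][9]=9·67128490+216627840=820784250  T[16][10]=10·12662650+67128490=193754990  T[16][11]=11·1479478+12662650=28936908  T[16][12]=12·106470+1479478=2757118  T[16][13]=13·4550+106470=165620  T[16][14]=14·105+4550=6020  T[16][15]=15·1+105=120  T[16][16]=16·0+1=1
row 17: T[17][1]=1·1+0=1  T[17][2]=2·32767+1=65535  T[17][3]=3·7141686+32767=21457825  T[17][4]=4·171798901+7141686=694337290  T[17][5]=5·1096190550+171798901=5652751651  T[17][6]=6·2734926558+1096190550=17505749898  T[17][7]=7·3281882604+2734926558=25708104786  T[17][8]=8·2141764053+3281882604=20415995028  T[17][9]=9·820784250+2141764053=9528822303  T[17][10]=10·193754990+820784250=2758334150  T[17][11]=11·28936908+193754990=512060978  T[17][12]=12·2757118+28936908=62022324  T[17][13]=13·165620+2757118=4910178  T[17][14]=14·6020+165620=249900  T[17][15]=15·120+6020=7820  T[17][16]=16·1+120=136  T[17][17]=17·0+1=1
row 18: T[18][1]=1·1+0=1  T[18][2]=2·65535+1=131071  T[18][3]=3·21457825+65535=64439010  T[18][4]=4·694337290+21457825=2798806985  T[18][5]=5·5652751651+694337290=28958095545  T[18][6]=6·17505749898+5652751651=110687251039  T[18][7]=7·25708104786+17505749898=197462483400  T[18][8]=8·20415995028+25708104786=189036065010  T[18][9]=9·9528822303+20415995028=106175395755  T[18][10]=10·2758334150+9528822303=37112163803  T[18][11]=11·512060978+2758334150=8391004908  T[18][12]=12·62022324+512060978=1256328866  T[18][13]=13·4910178+62022324=125854638  T[18][14]=14·249900+4910178=8408778  T[18][15]=15·7820+249900=367200  T[18][16]=16·136+7820=9996  T[18][17]=17·1+136=153  T[18][18]=18·0+1=1
B_17 = ΣS(17,k) = 1+65535+21457825+694337290+5652751651+17505749898+25708104786+20415995028+9528822303+2758334150+512060978+62022324+4910178+249900+7820+136+1 = 82864869804
B_18 = ΣS(18,k) = 1+131071+64439010+2798806985+28958095545+110687251039+197462483400+189036065010+106175395755+37112163803+8391004908+1256328866+125854638+8408778+367200+9996+153+1 = 682076806159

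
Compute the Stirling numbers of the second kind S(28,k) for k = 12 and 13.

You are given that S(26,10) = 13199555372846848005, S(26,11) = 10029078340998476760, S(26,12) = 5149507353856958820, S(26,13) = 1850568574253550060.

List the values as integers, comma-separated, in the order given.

985397416171213883565, 451512851236272407400

[27] T[27,11]:11*10029078340998476760+13199555372846848005=123519417123830092365 · T[27,12]:12*5149507353856958820+10029078340998476760=71823166587281982600 · T[27,13]:13*1850568574253550060+5149507353856958820=29206898819153109600
[28] T[28,12]:12*71823166587281982600+123519417123830092365=985397416171213883565 · T[28,13]:13*29206898819153109600+71823166587281982600=451512851236272407400
Read S(28,12) = 985397416171213883565, S(28,13) = 451512851236272407400.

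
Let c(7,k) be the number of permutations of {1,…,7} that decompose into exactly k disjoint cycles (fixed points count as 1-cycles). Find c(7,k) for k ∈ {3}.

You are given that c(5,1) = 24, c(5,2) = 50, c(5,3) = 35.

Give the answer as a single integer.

[6] T[6,2]:5*50+24=274 · T[6,3]:5*35+50=225
[7] T[7,3]:6*225+274=1624
Read c(7,3) = 1624.

1624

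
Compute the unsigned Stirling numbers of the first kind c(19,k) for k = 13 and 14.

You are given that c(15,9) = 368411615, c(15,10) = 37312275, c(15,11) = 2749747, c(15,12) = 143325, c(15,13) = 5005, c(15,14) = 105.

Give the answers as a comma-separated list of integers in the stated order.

10246937272, 549789282

[16] T[16,10]:15*37312275+368411615=928095740 · T[16,11]:15*2749747+37312275=78558480 · T[16,12]:15*143325+2749747=4899622 · T[16,13]:15*5005+143325=218400 · T[16,14]:15*105+5005=6580
[17] T[17,11]:16*78558480+928095740=2185031420 · T[17,12]:16*4899622+78558480=156952432 · T[17,13]:16*218400+4899622=8394022 · T[17,14]:16*6580+218400=323680
[18] T[18,12]:17*156952432+2185031420=4853222764 · T[18,13]:17*8394022+156952432=299650806 · T[18,14]:17*323680+8394022=13896582
[19] T[19,13]:18*299650806+4853222764=10246937272 · T[19,14]:18*13896582+299650806=549789282
Read c(19,13) = 10246937272, c(19,14) = 549789282.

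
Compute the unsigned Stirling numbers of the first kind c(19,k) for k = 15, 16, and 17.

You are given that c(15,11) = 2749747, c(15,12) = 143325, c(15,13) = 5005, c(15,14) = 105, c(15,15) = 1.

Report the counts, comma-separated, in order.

22323822, 662796, 13566

[16] T[16,12]:15*143325+2749747=4899622 · T[16,13]:15*5005+143325=218400 · T[16,14]:15*105+5005=6580 · T[16,15]:15*1+105=120 · T[16,16]:15*0+1=1
[17] T[17,13]:16*218400+4899622=8394022 · T[17,14]:16*6580+218400=323680 · T[17,15]:16*120+6580=8500 · T[17,16]:16*1+120=136 · T[17,17]:16*0+1=1
[18] T[18,14]:17*323680+8394022=13896582 · T[18,15]:17*8500+323680=468180 · T[18,16]:17*136+8500=10812 · T[18,17]:17*1+136=153
[19] T[19,15]:18*468180+13896582=22323822 · T[19,16]:18*10812+468180=662796 · T[19,17]:18*153+10812=13566
Read c(19,15) = 22323822, c(19,16) = 662796, c(19,17) = 13566.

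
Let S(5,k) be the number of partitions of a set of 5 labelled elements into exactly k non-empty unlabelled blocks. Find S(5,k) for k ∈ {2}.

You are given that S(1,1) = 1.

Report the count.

15

row 2: T[2][1]=1·1+0=1  T[2][2]=2·0+1=1
row 3: T[3][1]=1·1+0=1  T[3][2]=2·1+1=3
row 4: T[4][1]=1·1+0=1  T[4][2]=2·3+1=7
row 5: T[5][2]=2·7+1=15
Read S(5,2) = 15.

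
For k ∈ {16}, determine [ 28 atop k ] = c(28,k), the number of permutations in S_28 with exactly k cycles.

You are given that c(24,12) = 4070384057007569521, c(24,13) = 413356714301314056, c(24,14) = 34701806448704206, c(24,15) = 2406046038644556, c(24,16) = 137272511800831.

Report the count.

r25: T_25,13=24×413356714301314056+4070384057007569521=13990945200239106865; T_25,14=24×34701806448704206+413356714301314056=1246200069070215000; T_25,15=24×2406046038644556+34701806448704206=92446911376173550; T_25,16=24×137272511800831+2406046038644556=5700586321864500
r26: T_26,14=25×1246200069070215000+13990945200239106865=45145946926994481865; T_26,15=25×92446911376173550+1246200069070215000=3557372853474553750; T_26,16=25×5700586321864500+92446911376173550=234961569422786050
r27: T_27,15=26×3557372853474553750+45145946926994481865=137637641117332879365; T_27,16=26×234961569422786050+3557372853474553750=9666373658466991050
r28: T_28,16=27×9666373658466991050+137637641117332879365=398629729895941637715
Read c(28,16) = 398629729895941637715.

398629729895941637715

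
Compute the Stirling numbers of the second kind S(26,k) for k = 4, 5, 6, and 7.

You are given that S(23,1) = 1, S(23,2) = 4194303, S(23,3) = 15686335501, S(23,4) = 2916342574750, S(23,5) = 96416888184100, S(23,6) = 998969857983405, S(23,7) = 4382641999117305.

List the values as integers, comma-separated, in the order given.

row 24: T[24][2]=2·4194303+1=8388607  T[24][3]=3·15686335501+4194303=47063200806  T[24][4]=4·2916342574750+15686335501=11681056634501  T[24][5]=5·96416888184100+2916342574750=485000783495250  T[24][6]=6·998969857983405+96416888184100=6090236036084530  T[24][7]=7·4382641999117305+998969857983405=31677463851804540
row 25: T[25][3]=3·47063200806+8388607=141197991025  T[25][4]=4·11681056634501+47063200806=46771289738810  T[25][5]=5·485000783495250+11681056634501=2436684974110751  T[25][6]=6·6090236036084530+485000783495250=37026417000002430  T[25][7]=7·31677463851804540+6090236036084530=227832482998716310
row 26: T[26][4]=4·46771289738810+141197991025=187226356946265  T[26][5]=5·2436684974110751+46771289738810=12230196160292565  T[26][6]=6·37026417000002430+2436684974110751=224595186974125331  T[26][7]=7·227832482998716310+37026417000002430=1631853797991016600
Read S(26,4) = 187226356946265, S(26,5) = 12230196160292565, S(26,6) = 224595186974125331, S(26,7) = 1631853797991016600.

187226356946265, 12230196160292565, 224595186974125331, 1631853797991016600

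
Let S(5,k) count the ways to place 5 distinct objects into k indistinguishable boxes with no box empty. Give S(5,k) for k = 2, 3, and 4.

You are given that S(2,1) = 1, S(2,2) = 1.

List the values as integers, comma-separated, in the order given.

row 3: T[3][1]=1·1+0=1  T[3][2]=2·1+1=3  T[3][3]=3·0+1=1
row 4: T[4][1]=1·1+0=1  T[4][2]=2·3+1=7  T[4][3]=3·1+3=6  T[4][4]=4·0+1=1
row 5: T[5][2]=2·7+1=15  T[5][3]=3·6+7=25  T[5][4]=4·1+6=10
Read S(5,2) = 15, S(5,3) = 25, S(5,4) = 10.

15, 25, 10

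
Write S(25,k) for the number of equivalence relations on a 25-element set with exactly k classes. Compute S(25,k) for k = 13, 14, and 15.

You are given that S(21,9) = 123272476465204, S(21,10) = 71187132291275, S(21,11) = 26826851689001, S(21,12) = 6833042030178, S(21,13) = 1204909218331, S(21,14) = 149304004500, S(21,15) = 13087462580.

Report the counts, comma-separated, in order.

114485073343744260, 25958110360896000, 4299394655347200

row 22: T[22][10]=10·71187132291275+123272476465204=835143799377954  T[22][11]=11·26826851689001+71187132291275=366282500870286  T[22][12]=12·6833042030178+26826851689001=108823356051137  T[22][13]=13·1204909218331+6833042030178=22496861868481  T[22][14]=14·149304004500+1204909218331=3295165281331  T[22][15]=15·13087462580+149304004500=345615943200
row 23: T[23][11]=11·366282500870286+835143799377954=4864251308951100  T[23][12]=12·108823356051137+366282500870286=1672162773483930  T[23][13]=13·22496861868481+108823356051137=401282560341390  T[23][14]=14·3295165281331+22496861868481=68629175807115  T[23][15]=15·345615943200+3295165281331=8479404429331
row 24: T[24][12]=12·1672162773483930+4864251308951100=24930204590758260  T[24][13]=13·401282560341390+1672162773483930=6888836057922000  T[24][14]=14·68629175807115+401282560341390=1362091021641000  T[24][15]=15·8479404429331+68629175807115=195820242247080
row 25: T[25][13]=13·6888836057922000+24930204590758260=114485073343744260  T[25][14]=14·1362091021641000+6888836057922000=25958110360896000  T[25][15]=15·195820242247080+1362091021641000=4299394655347200
Read S(25,13) = 114485073343744260, S(25,14) = 25958110360896000, S(25,15) = 4299394655347200.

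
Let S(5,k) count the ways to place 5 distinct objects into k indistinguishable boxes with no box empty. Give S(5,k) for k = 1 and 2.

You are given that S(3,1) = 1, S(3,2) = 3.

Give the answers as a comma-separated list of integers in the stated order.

1, 15

@4  (4,1):1·1+0→1, (4,2):3·2+1→7
@5  (5,1):1·1+0→1, (5,2):7·2+1→15
Read S(5,1) = 1, S(5,2) = 15.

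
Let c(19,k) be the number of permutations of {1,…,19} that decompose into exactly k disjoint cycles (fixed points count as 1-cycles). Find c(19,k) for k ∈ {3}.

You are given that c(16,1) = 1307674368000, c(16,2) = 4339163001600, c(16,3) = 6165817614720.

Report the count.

34012249593822720

[17] T[17,1]:16*1307674368000+0=20922789888000 · T[17,2]:16*4339163001600+1307674368000=70734282393600 · T[17,3]:16*6165817614720+4339163001600=102992244837120
[18] T[18,2]:17*70734282393600+20922789888000=1223405590579200 · T[18,3]:17*102992244837120+70734282393600=1821602444624640
[19] T[19,3]:18*1821602444624640+1223405590579200=34012249593822720
Read c(19,3) = 34012249593822720.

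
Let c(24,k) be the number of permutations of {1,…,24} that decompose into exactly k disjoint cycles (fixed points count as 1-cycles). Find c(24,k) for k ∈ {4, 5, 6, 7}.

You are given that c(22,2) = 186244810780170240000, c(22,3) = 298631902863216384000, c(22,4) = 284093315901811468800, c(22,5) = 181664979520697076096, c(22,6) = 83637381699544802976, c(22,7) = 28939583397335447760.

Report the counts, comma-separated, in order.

@23  (23,3):298631902863216384000·22+186244810780170240000→6756146673770930688000, (23,4):284093315901811468800·22+298631902863216384000→6548684852703068697600, (23,5):181664979520697076096·22+284093315901811468800→4280722865357147142912, (23,6):83637381699544802976·22+181664979520697076096→2021687376910682741568, (23,7):28939583397335447760·22+83637381699544802976→720308216440924653696
@24  (24,4):6548684852703068697600·23+6756146673770930688000→157375898285941510732800, (24,5):4280722865357147142912·23+6548684852703068697600→105005310755917452984576, (24,6):2021687376910682741568·23+4280722865357147142912→50779532534302850198976, (24,7):720308216440924653696·23+2021687376910682741568→18588776355051949776576
Read c(24,4) = 157375898285941510732800, c(24,5) = 105005310755917452984576, c(24,6) = 50779532534302850198976, c(24,7) = 18588776355051949776576.

157375898285941510732800, 105005310755917452984576, 50779532534302850198976, 18588776355051949776576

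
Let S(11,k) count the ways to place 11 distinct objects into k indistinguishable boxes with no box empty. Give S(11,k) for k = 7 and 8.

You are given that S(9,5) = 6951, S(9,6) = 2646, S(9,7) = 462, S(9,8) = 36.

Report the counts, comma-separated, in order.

[10] T[10,6]:6*2646+6951=22827 · T[10,7]:7*462+2646=5880 · T[10,8]:8*36+462=750
[11] T[11,7]:7*5880+22827=63987 · T[11,8]:8*750+5880=11880
Read S(11,7) = 63987, S(11,8) = 11880.

63987, 11880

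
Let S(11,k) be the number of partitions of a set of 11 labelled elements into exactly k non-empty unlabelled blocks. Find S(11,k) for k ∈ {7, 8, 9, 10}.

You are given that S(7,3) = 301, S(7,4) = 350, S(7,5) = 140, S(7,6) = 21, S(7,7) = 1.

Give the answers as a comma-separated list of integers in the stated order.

63987, 11880, 1155, 55

@8  (8,4):350·4+301→1701, (8,5):140·5+350→1050, (8,6):21·6+140→266, (8,7):1·7+21→28, (8,8):0·8+1→1
@9  (9,5):1050·5+1701→6951, (9,6):266·6+1050→2646, (9,7):28·7+266→462, (9,8):1·8+28→36, (9,9):0·9+1→1
@10  (10,6):2646·6+6951→22827, (10,7):462·7+2646→5880, (10,8):36·8+462→750, (10,9):1·9+36→45, (10,10):0·10+1→1
@11  (11,7):5880·7+22827→63987, (11,8):750·8+5880→11880, (11,9):45·9+750→1155, (11,10):1·10+45→55
Read S(11,7) = 63987, S(11,8) = 11880, S(11,9) = 1155, S(11,10) = 55.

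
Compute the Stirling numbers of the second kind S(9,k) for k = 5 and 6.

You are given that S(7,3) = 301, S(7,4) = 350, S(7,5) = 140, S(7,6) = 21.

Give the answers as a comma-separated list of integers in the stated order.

[8] T[8,4]:4*350+301=1701 · T[8,5]:5*140+350=1050 · T[8,6]:6*21+140=266
[9] T[9,5]:5*1050+1701=6951 · T[9,6]:6*266+1050=2646
Read S(9,5) = 6951, S(9,6) = 2646.

6951, 2646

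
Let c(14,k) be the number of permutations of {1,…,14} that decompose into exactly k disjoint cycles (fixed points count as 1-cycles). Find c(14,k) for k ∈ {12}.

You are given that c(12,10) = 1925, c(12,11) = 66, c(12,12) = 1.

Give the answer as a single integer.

i=13: T(13,11)=1925+12·66=2717 | T(13,12)=66+12·1=78
i=14: T(14,12)=2717+13·78=3731
Read c(14,12) = 3731.

3731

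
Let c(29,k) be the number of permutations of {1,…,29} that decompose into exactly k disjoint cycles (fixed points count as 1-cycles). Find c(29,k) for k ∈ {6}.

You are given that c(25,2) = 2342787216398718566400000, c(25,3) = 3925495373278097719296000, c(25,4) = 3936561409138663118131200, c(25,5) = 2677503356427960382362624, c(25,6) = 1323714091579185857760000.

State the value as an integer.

r26: T_26,3=25×3925495373278097719296000+2342787216398718566400000=100480171548351161548800000; T_26,4=25×3936561409138663118131200+3925495373278097719296000=102339530601744675672576000; T_26,5=25×2677503356427960382362624+3936561409138663118131200=70874145319837672677196800; T_26,6=25×1323714091579185857760000+2677503356427960382362624=35770355645907606826362624
r27: T_27,4=26×102339530601744675672576000+100480171548351161548800000=2761307967193712729035776000; T_27,5=26×70874145319837672677196800+102339530601744675672576000=1945067308917524165279692800; T_27,6=26×35770355645907606826362624+70874145319837672677196800=1000903392113435450162625024
r28: T_28,5=27×1945067308917524165279692800+2761307967193712729035776000=55278125307966865191587481600; T_28,6=27×1000903392113435450162625024+1945067308917524165279692800=28969458895980281319670568448
r29: T_29,6=28×28969458895980281319670568448+55278125307966865191587481600=866422974395414742142363398144
Read c(29,6) = 866422974395414742142363398144.

866422974395414742142363398144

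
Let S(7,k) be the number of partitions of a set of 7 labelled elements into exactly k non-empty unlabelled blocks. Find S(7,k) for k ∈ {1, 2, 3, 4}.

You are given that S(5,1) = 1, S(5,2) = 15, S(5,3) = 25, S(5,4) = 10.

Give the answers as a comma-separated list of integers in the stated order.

1, 63, 301, 350

[6] T[6,1]:1*1+0=1 · T[6,2]:2*15+1=31 · T[6,3]:3*25+15=90 · T[6,4]:4*10+25=65
[7] T[7,1]:1*1+0=1 · T[7,2]:2*31+1=63 · T[7,3]:3*90+31=301 · T[7,4]:4*65+90=350
Read S(7,1) = 1, S(7,2) = 63, S(7,3) = 301, S(7,4) = 350.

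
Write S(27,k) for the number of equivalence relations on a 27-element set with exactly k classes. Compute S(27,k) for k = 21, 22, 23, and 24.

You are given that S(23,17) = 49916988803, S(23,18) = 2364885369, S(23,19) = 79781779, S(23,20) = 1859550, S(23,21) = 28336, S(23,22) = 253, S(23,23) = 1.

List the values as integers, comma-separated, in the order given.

495564056130, 15015551265, 333832005, 5265000

r24: T_24,18=18×2364885369+49916988803=92484925445; T_24,19=19×79781779+2364885369=3880739170; T_24,20=20×1859550+79781779=116972779; T_24,21=21×28336+1859550=2454606; T_24,22=22×253+28336=33902; T_24,23=23×1+253=276; T_24,24=24×0+1=1
r25: T_25,19=19×3880739170+92484925445=166218969675; T_25,20=20×116972779+3880739170=6220194750; T_25,21=21×2454606+116972779=168519505; T_25,22=22×33902+2454606=3200450; T_25,23=23×276+33902=40250; T_25,24=24×1+276=300
r26: T_26,20=20×6220194750+166218969675=290622864675; T_26,21=21×168519505+6220194750=9759104355; T_26,22=22×3200450+168519505=238929405; T_26,23=23×40250+3200450=4126200; T_26,24=24×300+40250=47450
r27: T_27,21=21×9759104355+290622864675=495564056130; T_27,22=22×238929405+9759104355=15015551265; T_27,23=23×4126200+238929405=333832005; T_27,24=24×47450+4126200=5265000
Read S(27,21) = 495564056130, S(27,22) = 15015551265, S(27,23) = 333832005, S(27,24) = 5265000.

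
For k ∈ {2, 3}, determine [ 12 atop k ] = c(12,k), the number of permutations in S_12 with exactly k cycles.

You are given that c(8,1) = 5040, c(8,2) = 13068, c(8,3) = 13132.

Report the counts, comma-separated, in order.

i=9: T(9,1)=0+8·5040=40320 | T(9,2)=5040+8·13068=109584 | T(9,3)=13068+8·13132=118124
i=10: T(10,1)=0+9·40320=362880 | T(10,2)=40320+9·109584=1026576 | T(10,3)=109584+9·118124=1172700
i=11: T(11,1)=0+10·362880=3628800 | T(11,2)=362880+10·1026576=10628640 | T(11,3)=1026576+10·1172700=12753576
i=12: T(12,2)=3628800+11·10628640=120543840 | T(12,3)=10628640+11·12753576=150917976
Read c(12,2) = 120543840, c(12,3) = 150917976.

120543840, 150917976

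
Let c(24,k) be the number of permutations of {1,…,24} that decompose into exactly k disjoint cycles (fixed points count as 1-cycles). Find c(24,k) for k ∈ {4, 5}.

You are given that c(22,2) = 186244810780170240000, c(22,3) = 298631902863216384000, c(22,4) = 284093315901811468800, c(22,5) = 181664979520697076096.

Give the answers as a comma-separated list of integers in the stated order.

157375898285941510732800, 105005310755917452984576

row 23: T[23][3]=22·298631902863216384000+186244810780170240000=6756146673770930688000  T[23][4]=22·284093315901811468800+298631902863216384000=6548684852703068697600  T[23][5]=22·181664979520697076096+284093315901811468800=4280722865357147142912
row 24: T[24][4]=23·6548684852703068697600+6756146673770930688000=157375898285941510732800  T[24][5]=23·4280722865357147142912+6548684852703068697600=105005310755917452984576
Read c(24,4) = 157375898285941510732800, c(24,5) = 105005310755917452984576.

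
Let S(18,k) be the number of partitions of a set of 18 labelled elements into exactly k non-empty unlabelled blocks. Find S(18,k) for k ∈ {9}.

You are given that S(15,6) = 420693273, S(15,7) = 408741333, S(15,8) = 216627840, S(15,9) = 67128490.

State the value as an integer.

@16  (16,7):408741333·7+420693273→3281882604, (16,8):216627840·8+408741333→2141764053, (16,9):67128490·9+216627840→820784250
@17  (17,8):2141764053·8+3281882604→20415995028, (17,9):820784250·9+2141764053→9528822303
@18  (18,9):9528822303·9+20415995028→106175395755
Read S(18,9) = 106175395755.

106175395755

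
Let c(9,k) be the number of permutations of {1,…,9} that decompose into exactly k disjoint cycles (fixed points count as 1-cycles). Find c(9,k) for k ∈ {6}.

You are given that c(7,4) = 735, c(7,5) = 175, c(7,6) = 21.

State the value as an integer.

4536

[8] T[8,5]:7*175+735=1960 · T[8,6]:7*21+175=322
[9] T[9,6]:8*322+1960=4536
Read c(9,6) = 4536.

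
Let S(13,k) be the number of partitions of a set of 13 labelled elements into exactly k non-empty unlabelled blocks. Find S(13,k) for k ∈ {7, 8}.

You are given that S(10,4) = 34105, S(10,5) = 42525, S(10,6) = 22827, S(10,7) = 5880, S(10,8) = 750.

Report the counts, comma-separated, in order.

5715424, 1899612

r11: T_11,5=5×42525+34105=246730; T_11,6=6×22827+42525=179487; T_11,7=7×5880+22827=63987; T_11,8=8×750+5880=11880
r12: T_12,6=6×179487+246730=1323652; T_12,7=7×63987+179487=627396; T_12,8=8×11880+63987=159027
r13: T_13,7=7×627396+1323652=5715424; T_13,8=8×159027+627396=1899612
Read S(13,7) = 5715424, S(13,8) = 1899612.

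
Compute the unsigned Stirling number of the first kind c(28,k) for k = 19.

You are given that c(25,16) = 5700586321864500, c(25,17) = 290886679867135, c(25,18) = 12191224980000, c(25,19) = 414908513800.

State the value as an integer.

[26] T[26,17]:25*290886679867135+5700586321864500=12972753318542875 · T[26,18]:25*12191224980000+290886679867135=595667304367135 · T[26,19]:25*414908513800+12191224980000=22563937825000
[27] T[27,18]:26*595667304367135+12972753318542875=28460103232088385 · T[27,19]:26*22563937825000+595667304367135=1182329687817135
[28] T[28,19]:27*1182329687817135+28460103232088385=60383004803151030
Read c(28,19) = 60383004803151030.

60383004803151030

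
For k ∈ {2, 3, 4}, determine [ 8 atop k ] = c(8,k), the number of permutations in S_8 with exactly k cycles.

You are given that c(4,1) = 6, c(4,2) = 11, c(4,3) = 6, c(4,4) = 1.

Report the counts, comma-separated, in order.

[5] T[5,1]:4*6+0=24 · T[5,2]:4*11+6=50 · T[5,3]:4*6+11=35 · T[5,4]:4*1+6=10
[6] T[6,1]:5*24+0=120 · T[6,2]:5*50+24=274 · T[6,3]:5*35+50=225 · T[6,4]:5*10+35=85
[7] T[7,1]:6*120+0=720 · T[7,2]:6*274+120=1764 · T[7,3]:6*225+274=1624 · T[7,4]:6*85+225=735
[8] T[8,2]:7*1764+720=13068 · T[8,3]:7*1624+1764=13132 · T[8,4]:7*735+1624=6769
Read c(8,2) = 13068, c(8,3) = 13132, c(8,4) = 6769.

13068, 13132, 6769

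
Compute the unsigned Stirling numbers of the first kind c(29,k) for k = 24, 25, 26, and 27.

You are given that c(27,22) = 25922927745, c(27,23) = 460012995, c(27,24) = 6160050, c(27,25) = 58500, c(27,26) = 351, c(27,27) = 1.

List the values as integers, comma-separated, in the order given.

55880640270, 843041745, 9642906, 78561

i=28: T(28,23)=25922927745+27·460012995=38343278610 | T(28,24)=460012995+27·6160050=626334345 | T(28,25)=6160050+27·58500=7739550 | T(28,26)=58500+27·351=67977 | T(28,27)=351+27·1=378
i=29: T(29,24)=38343278610+28·626334345=55880640270 | T(29,25)=626334345+28·7739550=843041745 | T(29,26)=7739550+28·67977=9642906 | T(29,27)=67977+28·378=78561
Read c(29,24) = 55880640270, c(29,25) = 843041745, c(29,26) = 9642906, c(29,27) = 78561.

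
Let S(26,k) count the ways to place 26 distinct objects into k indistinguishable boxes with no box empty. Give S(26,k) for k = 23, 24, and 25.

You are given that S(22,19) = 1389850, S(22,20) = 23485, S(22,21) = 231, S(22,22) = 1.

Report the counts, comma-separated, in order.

4126200, 47450, 325

[23] T[23,20]:20*23485+1389850=1859550 · T[23,21]:21*231+23485=28336 · T[23,22]:22*1+231=253 · T[23,23]:23*0+1=1
[24] T[24,21]:21*28336+1859550=2454606 · T[24,22]:22*253+28336=33902 · T[24,23]:23*1+253=276 · T[24,24]:24*0+1=1
[25] T[25,22]:22*33902+2454606=3200450 · T[25,23]:23*276+33902=40250 · T[25,24]:24*1+276=300 · T[25,25]:25*0+1=1
[26] T[26,23]:23*40250+3200450=4126200 · T[26,24]:24*300+40250=47450 · T[26,25]:25*1+300=325
Read S(26,23) = 4126200, S(26,24) = 47450, S(26,25) = 325.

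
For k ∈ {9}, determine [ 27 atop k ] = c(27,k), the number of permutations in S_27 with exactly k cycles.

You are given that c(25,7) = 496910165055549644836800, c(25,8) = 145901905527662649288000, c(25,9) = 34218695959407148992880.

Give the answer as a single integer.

30180059720580991603896800

[26] T[26,8]:25*145901905527662649288000+496910165055549644836800=4144457803247115877036800 · T[26,9]:25*34218695959407148992880+145901905527662649288000=1001369304512841374110000
[27] T[27,9]:26*1001369304512841374110000+4144457803247115877036800=30180059720580991603896800
Read c(27,9) = 30180059720580991603896800.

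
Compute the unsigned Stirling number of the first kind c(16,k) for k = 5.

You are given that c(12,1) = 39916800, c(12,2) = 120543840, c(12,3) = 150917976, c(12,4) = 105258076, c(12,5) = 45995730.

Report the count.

2706813345600

r13: T_13,2=12×120543840+39916800=1486442880; T_13,3=12×150917976+120543840=1931559552; T_13,4=12×105258076+150917976=1414014888; T_13,5=12×45995730+105258076=657206836
r14: T_14,3=13×1931559552+1486442880=26596717056; T_14,4=13×1414014888+1931559552=20313753096; T_14,5=13×657206836+1414014888=9957703756
r15: T_15,4=14×20313753096+26596717056=310989260400; T_15,5=14×9957703756+20313753096=159721605680
r16: T_16,5=15×159721605680+310989260400=2706813345600
Read c(16,5) = 2706813345600.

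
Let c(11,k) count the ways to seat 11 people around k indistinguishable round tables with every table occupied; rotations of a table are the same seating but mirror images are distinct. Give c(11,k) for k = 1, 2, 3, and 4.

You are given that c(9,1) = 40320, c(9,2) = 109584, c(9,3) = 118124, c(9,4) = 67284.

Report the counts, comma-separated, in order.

3628800, 10628640, 12753576, 8409500

@10  (10,1):40320·9+0→362880, (10,2):109584·9+40320→1026576, (10,3):118124·9+109584→1172700, (10,4):67284·9+118124→723680
@11  (11,1):362880·10+0→3628800, (11,2):1026576·10+362880→10628640, (11,3):1172700·10+1026576→12753576, (11,4):723680·10+1172700→8409500
Read c(11,1) = 3628800, c(11,2) = 10628640, c(11,3) = 12753576, c(11,4) = 8409500.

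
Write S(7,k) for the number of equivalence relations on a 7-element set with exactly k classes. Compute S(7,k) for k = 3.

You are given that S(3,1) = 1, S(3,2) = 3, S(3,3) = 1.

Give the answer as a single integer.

301

@4  (4,1):1·1+0→1, (4,2):3·2+1→7, (4,3):1·3+3→6
@5  (5,1):1·1+0→1, (5,2):7·2+1→15, (5,3):6·3+7→25
@6  (6,2):15·2+1→31, (6,3):25·3+15→90
@7  (7,3):90·3+31→301
Read S(7,3) = 301.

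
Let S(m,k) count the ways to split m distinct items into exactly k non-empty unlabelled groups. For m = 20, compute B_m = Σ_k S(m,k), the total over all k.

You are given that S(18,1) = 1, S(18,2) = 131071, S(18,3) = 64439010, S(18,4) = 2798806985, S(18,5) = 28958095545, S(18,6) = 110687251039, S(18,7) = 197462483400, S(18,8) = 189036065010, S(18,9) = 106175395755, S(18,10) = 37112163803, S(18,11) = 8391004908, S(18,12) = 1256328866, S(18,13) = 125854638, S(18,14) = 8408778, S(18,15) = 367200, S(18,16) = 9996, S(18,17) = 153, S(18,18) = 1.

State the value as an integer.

51724158235372

row 19: T[19][1]=1·1+0=1  T[19][2]=2·131071+1=262143  T[19][3]=3·64439010+131071=193448101  T[19][4]=4·2798806985+64439010=11259666950  T[19][5]=5·28958095545+2798806985=147589284710  T[19][6]=6·110687251039+28958095545=693081601779  T[19][7]=7·197462483400+110687251039=1492924634839  T[19][8]=8·189036065010+197462483400=1709751003480  T[19][9]=9·106175395755+189036065010=1144614626805  T[19][10]=10·37112163803+106175395755=477297033785  T[19][11]=11·8391004908+37112163803=129413217791  T[19][12]=12·1256328866+8391004908=23466951300  T[19][13]=13·125854638+1256328866=2892439160  T[19][14]=14·8408778+125854638=243577530  T[19][15]=15·367200+8408778=13916778  T[19][16]=16·9996+367200=527136  T[19][17]=17·153+9996=12597  T[19][18]=18·1+153=171  T[19][19]=19·0+1=1
row 20: T[20][1]=1·1+0=1  T[20][2]=2·262143+1=524287  T[20][3]=3·193448101+262143=580606446  T[20][4]=4·11259666950+193448101=45232115901  T[20][5]=5·147589284710+11259666950=749206090500  T[20][6]=6·693081601779+147589284710=4306078895384  T[20][7]=7·1492924634839+693081601779=11143554045652  T[20][8]=8·1709751003480+1492924634839=15170932662679  T[20][9]=9·1144614626805+1709751003480=12011282644725  T[20][10]=10·477297033785+1144614626805=5917584964655  T[20][11]=11·129413217791+477297033785=1900842429486  T[20][12]=12·23466951300+129413217791=411016633391  T[20][13]=13·2892439160+23466951300=61068660380  T[20][14]=14·243577530+2892439160=6302524580  T[20][15]=15·13916778+243577530=452329200  T[20][16]=16·527136+13916778=22350954  T[20][17]=17·12597+527136=741285  T[20][18]=18·171+12597=15675  T[20][19]=19·1+171=190  T[20][20]=20·0+1=1
B_20 = ΣS(20,k) = 1+524287+580606446+45232115901+749206090500+4306078895384+11143554045652+15170932662679+12011282644725+5917584964655+1900842429486+411016633391+61068660380+6302524580+452329200+22350954+741285+15675+190+1 = 51724158235372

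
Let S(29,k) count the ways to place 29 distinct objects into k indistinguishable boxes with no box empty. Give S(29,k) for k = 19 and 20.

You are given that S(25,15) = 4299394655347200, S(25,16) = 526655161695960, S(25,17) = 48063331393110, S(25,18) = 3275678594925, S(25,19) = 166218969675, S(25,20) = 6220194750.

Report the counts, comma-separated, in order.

239332331869053150, 17110181160972900

[26] T[26,16]:16*526655161695960+4299394655347200=12725877242482560 · T[26,17]:17*48063331393110+526655161695960=1343731795378830 · T[26,18]:18*3275678594925+48063331393110=107025546101760 · T[26,19]:19*166218969675+3275678594925=6433839018750 · T[26,20]:20*6220194750+166218969675=290622864675
[27] T[27,17]:17*1343731795378830+12725877242482560=35569317763922670 · T[27,18]:18*107025546101760+1343731795378830=3270191625210510 · T[27,19]:19*6433839018750+107025546101760=229268487458010 · T[27,20]:20*290622864675+6433839018750=12246296312250
[28] T[28,18]:18*3270191625210510+35569317763922670=94432767017711850 · T[28,19]:19*229268487458010+3270191625210510=7626292886912700 · T[28,20]:20*12246296312250+229268487458010=474194413703010
[29] T[29,19]:19*7626292886912700+94432767017711850=239332331869053150 · T[29,20]:20*474194413703010+7626292886912700=17110181160972900
Read S(29,19) = 239332331869053150, S(29,20) = 17110181160972900.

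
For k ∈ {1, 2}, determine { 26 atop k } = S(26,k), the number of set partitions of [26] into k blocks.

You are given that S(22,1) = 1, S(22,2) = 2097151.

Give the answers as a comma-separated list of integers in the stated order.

i=23: T(23,1)=0+1·1=1 | T(23,2)=1+2·2097151=4194303
i=24: T(24,1)=0+1·1=1 | T(24,2)=1+2·4194303=8388607
i=25: T(25,1)=0+1·1=1 | T(25,2)=1+2·8388607=16777215
i=26: T(26,1)=0+1·1=1 | T(26,2)=1+2·16777215=33554431
Read S(26,1) = 1, S(26,2) = 33554431.

1, 33554431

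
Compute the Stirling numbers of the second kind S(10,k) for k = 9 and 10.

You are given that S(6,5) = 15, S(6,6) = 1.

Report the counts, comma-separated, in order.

row 7: T[7][6]=6·1+15=21  T[7][7]=7·0+1=1
row 8: T[8][7]=7·1+21=28  T[8][8]=8·0+1=1
row 9: T[9][8]=8·1+28=36  T[9][9]=9·0+1=1
row 10: T[10][9]=9·1+36=45  T[10][10]=10·0+1=1
Read S(10,9) = 45, S(10,10) = 1.

45, 1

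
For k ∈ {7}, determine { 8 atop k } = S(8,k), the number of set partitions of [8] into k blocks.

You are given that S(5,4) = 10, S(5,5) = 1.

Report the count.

[6] T[6,5]:5*1+10=15 · T[6,6]:6*0+1=1
[7] T[7,6]:6*1+15=21 · T[7,7]:7*0+1=1
[8] T[8,7]:7*1+21=28
Read S(8,7) = 28.

28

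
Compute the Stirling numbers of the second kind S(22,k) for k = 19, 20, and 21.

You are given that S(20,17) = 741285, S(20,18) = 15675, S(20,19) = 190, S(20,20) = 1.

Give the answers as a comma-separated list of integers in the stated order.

@21  (21,18):15675·18+741285→1023435, (21,19):190·19+15675→19285, (21,20):1·20+190→210, (21,21):0·21+1→1
@22  (22,19):19285·19+1023435→1389850, (22,20):210·20+19285→23485, (22,21):1·21+210→231
Read S(22,19) = 1389850, S(22,20) = 23485, S(22,21) = 231.

1389850, 23485, 231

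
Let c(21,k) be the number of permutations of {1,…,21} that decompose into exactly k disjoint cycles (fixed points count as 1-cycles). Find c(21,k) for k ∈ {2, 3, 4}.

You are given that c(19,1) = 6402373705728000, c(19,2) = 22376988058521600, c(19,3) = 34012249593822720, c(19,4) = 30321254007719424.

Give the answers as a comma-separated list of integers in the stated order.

8752948036761600000, 13803759753640704000, 12870931245150988800

r20: T_20,1=19×6402373705728000+0=121645100408832000; T_20,2=19×22376988058521600+6402373705728000=431565146817638400; T_20,3=19×34012249593822720+22376988058521600=668609730341153280; T_20,4=19×30321254007719424+34012249593822720=610116075740491776
r21: T_21,2=20×431565146817638400+121645100408832000=8752948036761600000; T_21,3=20×668609730341153280+431565146817638400=13803759753640704000; T_21,4=20×610116075740491776+668609730341153280=12870931245150988800
Read c(21,2) = 8752948036761600000, c(21,3) = 13803759753640704000, c(21,4) = 12870931245150988800.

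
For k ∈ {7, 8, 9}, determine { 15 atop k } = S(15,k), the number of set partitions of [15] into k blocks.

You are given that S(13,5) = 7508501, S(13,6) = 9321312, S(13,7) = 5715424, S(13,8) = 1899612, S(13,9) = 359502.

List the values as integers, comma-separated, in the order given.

408741333, 216627840, 67128490

r14: T_14,6=6×9321312+7508501=63436373; T_14,7=7×5715424+9321312=49329280; T_14,8=8×1899612+5715424=20912320; T_14,9=9×359502+1899612=5135130
r15: T_15,7=7×49329280+63436373=408741333; T_15,8=8×20912320+49329280=216627840; T_15,9=9×5135130+20912320=67128490
Read S(15,7) = 408741333, S(15,8) = 216627840, S(15,9) = 67128490.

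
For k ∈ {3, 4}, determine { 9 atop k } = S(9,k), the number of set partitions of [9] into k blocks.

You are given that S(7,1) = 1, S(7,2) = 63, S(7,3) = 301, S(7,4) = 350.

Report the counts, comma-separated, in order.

r8: T_8,2=2×63+1=127; T_8,3=3×301+63=966; T_8,4=4×350+301=1701
r9: T_9,3=3×966+127=3025; T_9,4=4×1701+966=7770
Read S(9,3) = 3025, S(9,4) = 7770.

3025, 7770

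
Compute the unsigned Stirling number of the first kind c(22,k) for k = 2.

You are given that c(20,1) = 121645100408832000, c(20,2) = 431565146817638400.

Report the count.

186244810780170240000

[21] T[21,1]:20*121645100408832000+0=2432902008176640000 · T[21,2]:20*431565146817638400+121645100408832000=8752948036761600000
[22] T[22,2]:21*8752948036761600000+2432902008176640000=186244810780170240000
Read c(22,2) = 186244810780170240000.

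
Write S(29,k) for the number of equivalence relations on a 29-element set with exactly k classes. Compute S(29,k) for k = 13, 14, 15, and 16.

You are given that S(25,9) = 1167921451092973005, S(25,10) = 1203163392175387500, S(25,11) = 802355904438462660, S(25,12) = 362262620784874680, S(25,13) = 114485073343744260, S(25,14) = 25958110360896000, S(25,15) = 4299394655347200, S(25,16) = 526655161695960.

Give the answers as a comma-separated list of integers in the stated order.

6855064482242755179765, 2534474684137526739000, 689692892575539953400, 140694950355081071520

@26  (26,10):1203163392175387500·10+1167921451092973005→13199555372846848005, (26,11):802355904438462660·11+1203163392175387500→10029078340998476760, (26,12):362262620784874680·12+802355904438462660→5149507353856958820, (26,13):114485073343744260·13+362262620784874680→1850568574253550060, (26,14):25958110360896000·14+114485073343744260→477898618396288260, (26,15):4299394655347200·15+25958110360896000→90449030191104000, (26,16):526655161695960·16+4299394655347200→12725877242482560
@27  (27,11):10029078340998476760·11+13199555372846848005→123519417123830092365, (27,12):5149507353856958820·12+10029078340998476760→71823166587281982600, (27,13):1850568574253550060·13+5149507353856958820→29206898819153109600, (27,14):477898618396288260·14+1850568574253550060→8541149231801585700, (27,15):90449030191104000·15+477898618396288260→1834634071262848260, (27,16):12725877242482560·16+90449030191104000→294063066070824960
@28  (28,12):71823166587281982600·12+123519417123830092365→985397416171213883565, (28,13):29206898819153109600·13+71823166587281982600→451512851236272407400, (28,14):8541149231801585700·14+29206898819153109600→148782988064375309400, (28,15):1834634071262848260·15+8541149231801585700→36060660300744309600, (28,16):294063066070824960·16+1834634071262848260→6539643128396047620
@29  (29,13):451512851236272407400·13+985397416171213883565→6855064482242755179765, (29,14):148782988064375309400·14+451512851236272407400→2534474684137526739000, (29,15):36060660300744309600·15+148782988064375309400→689692892575539953400, (29,16):6539643128396047620·16+36060660300744309600→140694950355081071520
Read S(29,13) = 6855064482242755179765, S(29,14) = 2534474684137526739000, S(29,15) = 689692892575539953400, S(29,16) = 140694950355081071520.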